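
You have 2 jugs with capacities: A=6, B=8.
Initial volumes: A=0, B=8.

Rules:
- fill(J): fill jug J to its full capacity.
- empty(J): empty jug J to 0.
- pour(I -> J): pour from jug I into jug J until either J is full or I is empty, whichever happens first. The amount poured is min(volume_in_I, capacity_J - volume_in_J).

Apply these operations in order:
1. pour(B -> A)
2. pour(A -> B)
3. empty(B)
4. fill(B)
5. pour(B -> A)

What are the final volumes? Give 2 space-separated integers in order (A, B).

Answer: 6 2

Derivation:
Step 1: pour(B -> A) -> (A=6 B=2)
Step 2: pour(A -> B) -> (A=0 B=8)
Step 3: empty(B) -> (A=0 B=0)
Step 4: fill(B) -> (A=0 B=8)
Step 5: pour(B -> A) -> (A=6 B=2)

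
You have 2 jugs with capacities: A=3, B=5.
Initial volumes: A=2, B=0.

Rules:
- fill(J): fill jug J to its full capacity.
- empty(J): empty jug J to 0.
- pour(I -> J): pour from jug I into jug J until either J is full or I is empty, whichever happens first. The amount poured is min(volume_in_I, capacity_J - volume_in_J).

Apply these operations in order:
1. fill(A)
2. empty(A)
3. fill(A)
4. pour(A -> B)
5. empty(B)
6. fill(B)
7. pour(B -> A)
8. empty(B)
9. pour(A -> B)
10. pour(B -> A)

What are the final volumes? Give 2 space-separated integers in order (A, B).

Step 1: fill(A) -> (A=3 B=0)
Step 2: empty(A) -> (A=0 B=0)
Step 3: fill(A) -> (A=3 B=0)
Step 4: pour(A -> B) -> (A=0 B=3)
Step 5: empty(B) -> (A=0 B=0)
Step 6: fill(B) -> (A=0 B=5)
Step 7: pour(B -> A) -> (A=3 B=2)
Step 8: empty(B) -> (A=3 B=0)
Step 9: pour(A -> B) -> (A=0 B=3)
Step 10: pour(B -> A) -> (A=3 B=0)

Answer: 3 0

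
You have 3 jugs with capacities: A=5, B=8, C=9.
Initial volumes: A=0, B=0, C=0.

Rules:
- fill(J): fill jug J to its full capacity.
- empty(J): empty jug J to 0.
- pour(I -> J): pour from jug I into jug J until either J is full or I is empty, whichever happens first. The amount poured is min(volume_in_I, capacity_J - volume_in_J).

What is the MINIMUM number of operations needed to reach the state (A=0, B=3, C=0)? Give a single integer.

Answer: 3

Derivation:
BFS from (A=0, B=0, C=0). One shortest path:
  1. fill(B) -> (A=0 B=8 C=0)
  2. pour(B -> A) -> (A=5 B=3 C=0)
  3. empty(A) -> (A=0 B=3 C=0)
Reached target in 3 moves.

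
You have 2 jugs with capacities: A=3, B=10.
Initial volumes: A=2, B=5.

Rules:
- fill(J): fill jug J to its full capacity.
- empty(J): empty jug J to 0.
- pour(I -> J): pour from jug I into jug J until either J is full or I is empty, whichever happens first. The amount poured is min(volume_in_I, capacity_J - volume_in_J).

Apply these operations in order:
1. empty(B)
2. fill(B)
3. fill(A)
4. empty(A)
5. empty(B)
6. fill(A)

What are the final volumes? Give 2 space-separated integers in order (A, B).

Answer: 3 0

Derivation:
Step 1: empty(B) -> (A=2 B=0)
Step 2: fill(B) -> (A=2 B=10)
Step 3: fill(A) -> (A=3 B=10)
Step 4: empty(A) -> (A=0 B=10)
Step 5: empty(B) -> (A=0 B=0)
Step 6: fill(A) -> (A=3 B=0)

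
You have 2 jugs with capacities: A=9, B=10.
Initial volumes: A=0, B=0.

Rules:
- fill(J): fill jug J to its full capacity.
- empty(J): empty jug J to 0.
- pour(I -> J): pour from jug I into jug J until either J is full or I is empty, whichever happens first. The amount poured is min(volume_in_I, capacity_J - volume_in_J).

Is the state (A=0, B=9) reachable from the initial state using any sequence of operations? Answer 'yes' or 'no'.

Answer: yes

Derivation:
BFS from (A=0, B=0):
  1. fill(A) -> (A=9 B=0)
  2. pour(A -> B) -> (A=0 B=9)
Target reached → yes.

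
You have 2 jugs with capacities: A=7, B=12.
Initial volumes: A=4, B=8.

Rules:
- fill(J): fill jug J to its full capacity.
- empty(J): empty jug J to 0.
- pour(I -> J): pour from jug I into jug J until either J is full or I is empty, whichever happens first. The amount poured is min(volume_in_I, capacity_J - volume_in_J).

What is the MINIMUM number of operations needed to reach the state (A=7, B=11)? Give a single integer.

BFS from (A=4, B=8). One shortest path:
  1. empty(B) -> (A=4 B=0)
  2. pour(A -> B) -> (A=0 B=4)
  3. fill(A) -> (A=7 B=4)
  4. pour(A -> B) -> (A=0 B=11)
  5. fill(A) -> (A=7 B=11)
Reached target in 5 moves.

Answer: 5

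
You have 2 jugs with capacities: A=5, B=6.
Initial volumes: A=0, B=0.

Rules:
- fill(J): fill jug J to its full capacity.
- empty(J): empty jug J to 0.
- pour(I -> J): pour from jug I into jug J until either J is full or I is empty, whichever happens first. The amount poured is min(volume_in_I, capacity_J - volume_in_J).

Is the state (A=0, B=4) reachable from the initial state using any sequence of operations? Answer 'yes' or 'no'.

BFS from (A=0, B=0):
  1. fill(A) -> (A=5 B=0)
  2. pour(A -> B) -> (A=0 B=5)
  3. fill(A) -> (A=5 B=5)
  4. pour(A -> B) -> (A=4 B=6)
  5. empty(B) -> (A=4 B=0)
  6. pour(A -> B) -> (A=0 B=4)
Target reached → yes.

Answer: yes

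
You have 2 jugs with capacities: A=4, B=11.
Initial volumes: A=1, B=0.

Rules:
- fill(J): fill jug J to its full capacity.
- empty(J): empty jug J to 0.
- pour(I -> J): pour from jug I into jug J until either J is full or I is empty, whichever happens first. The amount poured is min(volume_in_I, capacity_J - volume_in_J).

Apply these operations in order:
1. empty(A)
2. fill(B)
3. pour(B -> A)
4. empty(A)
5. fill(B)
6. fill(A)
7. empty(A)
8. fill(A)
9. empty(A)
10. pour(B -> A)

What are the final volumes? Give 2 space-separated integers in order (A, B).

Step 1: empty(A) -> (A=0 B=0)
Step 2: fill(B) -> (A=0 B=11)
Step 3: pour(B -> A) -> (A=4 B=7)
Step 4: empty(A) -> (A=0 B=7)
Step 5: fill(B) -> (A=0 B=11)
Step 6: fill(A) -> (A=4 B=11)
Step 7: empty(A) -> (A=0 B=11)
Step 8: fill(A) -> (A=4 B=11)
Step 9: empty(A) -> (A=0 B=11)
Step 10: pour(B -> A) -> (A=4 B=7)

Answer: 4 7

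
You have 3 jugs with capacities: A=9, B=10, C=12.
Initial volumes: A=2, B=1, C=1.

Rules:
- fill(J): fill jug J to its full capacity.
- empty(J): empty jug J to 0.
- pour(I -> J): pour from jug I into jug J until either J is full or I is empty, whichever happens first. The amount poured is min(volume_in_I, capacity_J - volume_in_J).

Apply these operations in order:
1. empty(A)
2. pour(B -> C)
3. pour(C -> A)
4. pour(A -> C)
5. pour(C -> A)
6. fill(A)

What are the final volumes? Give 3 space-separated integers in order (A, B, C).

Answer: 9 0 0

Derivation:
Step 1: empty(A) -> (A=0 B=1 C=1)
Step 2: pour(B -> C) -> (A=0 B=0 C=2)
Step 3: pour(C -> A) -> (A=2 B=0 C=0)
Step 4: pour(A -> C) -> (A=0 B=0 C=2)
Step 5: pour(C -> A) -> (A=2 B=0 C=0)
Step 6: fill(A) -> (A=9 B=0 C=0)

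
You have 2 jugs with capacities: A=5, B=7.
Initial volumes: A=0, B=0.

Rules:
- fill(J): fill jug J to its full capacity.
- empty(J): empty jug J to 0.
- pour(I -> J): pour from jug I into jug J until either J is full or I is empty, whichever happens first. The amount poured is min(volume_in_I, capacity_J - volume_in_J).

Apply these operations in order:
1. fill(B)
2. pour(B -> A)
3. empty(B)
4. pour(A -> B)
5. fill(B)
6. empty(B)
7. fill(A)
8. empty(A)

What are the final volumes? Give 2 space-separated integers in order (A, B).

Answer: 0 0

Derivation:
Step 1: fill(B) -> (A=0 B=7)
Step 2: pour(B -> A) -> (A=5 B=2)
Step 3: empty(B) -> (A=5 B=0)
Step 4: pour(A -> B) -> (A=0 B=5)
Step 5: fill(B) -> (A=0 B=7)
Step 6: empty(B) -> (A=0 B=0)
Step 7: fill(A) -> (A=5 B=0)
Step 8: empty(A) -> (A=0 B=0)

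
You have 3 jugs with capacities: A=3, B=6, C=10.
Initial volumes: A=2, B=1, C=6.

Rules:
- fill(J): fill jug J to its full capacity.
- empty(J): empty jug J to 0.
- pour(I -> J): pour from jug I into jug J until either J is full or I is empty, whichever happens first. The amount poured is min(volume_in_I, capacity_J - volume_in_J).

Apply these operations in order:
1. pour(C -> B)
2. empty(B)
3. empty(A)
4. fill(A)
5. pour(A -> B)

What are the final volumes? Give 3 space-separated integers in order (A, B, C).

Answer: 0 3 1

Derivation:
Step 1: pour(C -> B) -> (A=2 B=6 C=1)
Step 2: empty(B) -> (A=2 B=0 C=1)
Step 3: empty(A) -> (A=0 B=0 C=1)
Step 4: fill(A) -> (A=3 B=0 C=1)
Step 5: pour(A -> B) -> (A=0 B=3 C=1)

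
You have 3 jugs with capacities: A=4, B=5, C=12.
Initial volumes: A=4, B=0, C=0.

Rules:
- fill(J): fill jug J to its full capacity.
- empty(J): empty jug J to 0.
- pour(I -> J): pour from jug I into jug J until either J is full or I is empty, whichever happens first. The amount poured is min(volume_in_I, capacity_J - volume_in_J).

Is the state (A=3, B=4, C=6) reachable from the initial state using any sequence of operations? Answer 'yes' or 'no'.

BFS explored all 258 reachable states.
Reachable set includes: (0,0,0), (0,0,1), (0,0,2), (0,0,3), (0,0,4), (0,0,5), (0,0,6), (0,0,7), (0,0,8), (0,0,9), (0,0,10), (0,0,11) ...
Target (A=3, B=4, C=6) not in reachable set → no.

Answer: no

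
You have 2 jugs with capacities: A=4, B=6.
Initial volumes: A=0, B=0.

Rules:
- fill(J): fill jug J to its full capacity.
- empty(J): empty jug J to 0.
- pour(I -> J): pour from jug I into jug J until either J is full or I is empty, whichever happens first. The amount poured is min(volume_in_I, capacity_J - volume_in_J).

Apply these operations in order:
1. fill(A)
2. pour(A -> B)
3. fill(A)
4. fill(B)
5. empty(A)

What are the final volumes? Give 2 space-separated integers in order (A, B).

Answer: 0 6

Derivation:
Step 1: fill(A) -> (A=4 B=0)
Step 2: pour(A -> B) -> (A=0 B=4)
Step 3: fill(A) -> (A=4 B=4)
Step 4: fill(B) -> (A=4 B=6)
Step 5: empty(A) -> (A=0 B=6)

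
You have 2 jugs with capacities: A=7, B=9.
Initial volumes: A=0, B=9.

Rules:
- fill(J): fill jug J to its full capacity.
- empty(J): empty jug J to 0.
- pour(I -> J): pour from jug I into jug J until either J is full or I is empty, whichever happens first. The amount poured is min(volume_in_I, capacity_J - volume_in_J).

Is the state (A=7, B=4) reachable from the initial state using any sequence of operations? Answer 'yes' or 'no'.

Answer: yes

Derivation:
BFS from (A=0, B=9):
  1. pour(B -> A) -> (A=7 B=2)
  2. empty(A) -> (A=0 B=2)
  3. pour(B -> A) -> (A=2 B=0)
  4. fill(B) -> (A=2 B=9)
  5. pour(B -> A) -> (A=7 B=4)
Target reached → yes.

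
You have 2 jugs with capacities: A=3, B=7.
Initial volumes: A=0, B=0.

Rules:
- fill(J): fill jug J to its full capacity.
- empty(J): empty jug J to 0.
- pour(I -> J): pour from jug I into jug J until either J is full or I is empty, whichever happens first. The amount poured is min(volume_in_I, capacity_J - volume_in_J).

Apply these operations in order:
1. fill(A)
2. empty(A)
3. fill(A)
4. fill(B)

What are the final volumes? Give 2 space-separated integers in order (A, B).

Answer: 3 7

Derivation:
Step 1: fill(A) -> (A=3 B=0)
Step 2: empty(A) -> (A=0 B=0)
Step 3: fill(A) -> (A=3 B=0)
Step 4: fill(B) -> (A=3 B=7)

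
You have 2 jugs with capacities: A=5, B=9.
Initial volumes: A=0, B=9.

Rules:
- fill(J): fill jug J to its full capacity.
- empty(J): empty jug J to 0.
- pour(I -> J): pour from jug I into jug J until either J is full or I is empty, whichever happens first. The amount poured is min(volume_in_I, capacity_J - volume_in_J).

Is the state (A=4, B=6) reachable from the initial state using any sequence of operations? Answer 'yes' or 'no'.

BFS explored all 28 reachable states.
Reachable set includes: (0,0), (0,1), (0,2), (0,3), (0,4), (0,5), (0,6), (0,7), (0,8), (0,9), (1,0), (1,9) ...
Target (A=4, B=6) not in reachable set → no.

Answer: no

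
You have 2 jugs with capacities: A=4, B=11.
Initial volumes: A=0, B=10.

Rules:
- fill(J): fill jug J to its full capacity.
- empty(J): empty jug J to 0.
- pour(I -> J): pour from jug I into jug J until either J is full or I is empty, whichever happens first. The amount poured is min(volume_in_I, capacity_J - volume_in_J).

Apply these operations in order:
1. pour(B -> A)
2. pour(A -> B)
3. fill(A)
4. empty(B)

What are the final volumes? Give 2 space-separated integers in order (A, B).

Answer: 4 0

Derivation:
Step 1: pour(B -> A) -> (A=4 B=6)
Step 2: pour(A -> B) -> (A=0 B=10)
Step 3: fill(A) -> (A=4 B=10)
Step 4: empty(B) -> (A=4 B=0)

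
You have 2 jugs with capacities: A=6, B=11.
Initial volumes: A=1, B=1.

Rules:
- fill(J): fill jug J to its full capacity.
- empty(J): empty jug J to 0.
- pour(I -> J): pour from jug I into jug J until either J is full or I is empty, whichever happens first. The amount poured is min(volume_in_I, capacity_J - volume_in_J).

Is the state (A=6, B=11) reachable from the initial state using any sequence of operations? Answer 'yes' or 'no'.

BFS from (A=1, B=1):
  1. fill(A) -> (A=6 B=1)
  2. fill(B) -> (A=6 B=11)
Target reached → yes.

Answer: yes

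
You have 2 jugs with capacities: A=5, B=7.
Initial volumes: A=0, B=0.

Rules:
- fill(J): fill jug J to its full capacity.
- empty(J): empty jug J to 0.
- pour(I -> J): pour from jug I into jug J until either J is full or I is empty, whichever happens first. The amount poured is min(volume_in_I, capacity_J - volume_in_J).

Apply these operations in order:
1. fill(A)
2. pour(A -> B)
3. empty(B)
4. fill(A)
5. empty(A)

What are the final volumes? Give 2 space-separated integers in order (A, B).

Answer: 0 0

Derivation:
Step 1: fill(A) -> (A=5 B=0)
Step 2: pour(A -> B) -> (A=0 B=5)
Step 3: empty(B) -> (A=0 B=0)
Step 4: fill(A) -> (A=5 B=0)
Step 5: empty(A) -> (A=0 B=0)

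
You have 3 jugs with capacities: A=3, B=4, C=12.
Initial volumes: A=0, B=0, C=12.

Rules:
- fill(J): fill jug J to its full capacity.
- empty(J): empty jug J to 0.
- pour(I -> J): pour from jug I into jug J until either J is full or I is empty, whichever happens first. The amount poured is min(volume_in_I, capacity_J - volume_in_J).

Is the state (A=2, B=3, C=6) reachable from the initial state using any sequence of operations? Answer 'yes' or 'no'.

BFS explored all 194 reachable states.
Reachable set includes: (0,0,0), (0,0,1), (0,0,2), (0,0,3), (0,0,4), (0,0,5), (0,0,6), (0,0,7), (0,0,8), (0,0,9), (0,0,10), (0,0,11) ...
Target (A=2, B=3, C=6) not in reachable set → no.

Answer: no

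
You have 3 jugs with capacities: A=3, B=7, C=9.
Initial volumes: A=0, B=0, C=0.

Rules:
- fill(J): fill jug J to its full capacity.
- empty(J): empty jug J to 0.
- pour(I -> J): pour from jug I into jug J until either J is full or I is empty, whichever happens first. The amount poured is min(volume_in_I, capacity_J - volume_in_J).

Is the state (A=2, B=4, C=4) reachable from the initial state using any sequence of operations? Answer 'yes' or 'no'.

BFS explored all 224 reachable states.
Reachable set includes: (0,0,0), (0,0,1), (0,0,2), (0,0,3), (0,0,4), (0,0,5), (0,0,6), (0,0,7), (0,0,8), (0,0,9), (0,1,0), (0,1,1) ...
Target (A=2, B=4, C=4) not in reachable set → no.

Answer: no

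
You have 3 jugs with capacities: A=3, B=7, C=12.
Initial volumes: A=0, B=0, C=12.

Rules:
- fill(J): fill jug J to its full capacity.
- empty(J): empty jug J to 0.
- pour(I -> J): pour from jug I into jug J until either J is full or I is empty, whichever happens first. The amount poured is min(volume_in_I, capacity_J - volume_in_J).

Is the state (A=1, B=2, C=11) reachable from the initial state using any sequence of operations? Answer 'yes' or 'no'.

Answer: no

Derivation:
BFS explored all 284 reachable states.
Reachable set includes: (0,0,0), (0,0,1), (0,0,2), (0,0,3), (0,0,4), (0,0,5), (0,0,6), (0,0,7), (0,0,8), (0,0,9), (0,0,10), (0,0,11) ...
Target (A=1, B=2, C=11) not in reachable set → no.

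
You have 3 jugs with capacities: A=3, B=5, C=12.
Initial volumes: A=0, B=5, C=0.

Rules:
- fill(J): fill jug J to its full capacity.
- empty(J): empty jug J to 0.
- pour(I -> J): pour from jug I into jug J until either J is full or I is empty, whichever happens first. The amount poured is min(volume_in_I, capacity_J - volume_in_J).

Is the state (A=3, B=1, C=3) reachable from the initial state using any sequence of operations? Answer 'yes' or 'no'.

Answer: yes

Derivation:
BFS from (A=0, B=5, C=0):
  1. pour(B -> A) -> (A=3 B=2 C=0)
  2. empty(A) -> (A=0 B=2 C=0)
  3. pour(B -> A) -> (A=2 B=0 C=0)
  4. fill(B) -> (A=2 B=5 C=0)
  5. pour(B -> A) -> (A=3 B=4 C=0)
  6. pour(A -> C) -> (A=0 B=4 C=3)
  7. pour(B -> A) -> (A=3 B=1 C=3)
Target reached → yes.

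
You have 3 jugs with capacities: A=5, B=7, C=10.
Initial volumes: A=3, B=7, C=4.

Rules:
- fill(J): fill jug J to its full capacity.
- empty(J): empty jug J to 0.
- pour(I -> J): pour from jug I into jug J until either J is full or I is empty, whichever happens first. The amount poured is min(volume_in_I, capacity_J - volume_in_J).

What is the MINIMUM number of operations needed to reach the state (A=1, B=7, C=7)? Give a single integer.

Answer: 5

Derivation:
BFS from (A=3, B=7, C=4). One shortest path:
  1. empty(C) -> (A=3 B=7 C=0)
  2. pour(B -> C) -> (A=3 B=0 C=7)
  3. pour(A -> B) -> (A=0 B=3 C=7)
  4. fill(A) -> (A=5 B=3 C=7)
  5. pour(A -> B) -> (A=1 B=7 C=7)
Reached target in 5 moves.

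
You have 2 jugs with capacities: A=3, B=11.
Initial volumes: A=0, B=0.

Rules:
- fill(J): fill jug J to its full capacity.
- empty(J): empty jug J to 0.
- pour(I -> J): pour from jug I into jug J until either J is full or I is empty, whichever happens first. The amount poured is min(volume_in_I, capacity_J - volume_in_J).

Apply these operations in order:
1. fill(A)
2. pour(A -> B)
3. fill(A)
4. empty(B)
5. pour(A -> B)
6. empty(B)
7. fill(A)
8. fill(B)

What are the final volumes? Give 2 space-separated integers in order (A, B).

Answer: 3 11

Derivation:
Step 1: fill(A) -> (A=3 B=0)
Step 2: pour(A -> B) -> (A=0 B=3)
Step 3: fill(A) -> (A=3 B=3)
Step 4: empty(B) -> (A=3 B=0)
Step 5: pour(A -> B) -> (A=0 B=3)
Step 6: empty(B) -> (A=0 B=0)
Step 7: fill(A) -> (A=3 B=0)
Step 8: fill(B) -> (A=3 B=11)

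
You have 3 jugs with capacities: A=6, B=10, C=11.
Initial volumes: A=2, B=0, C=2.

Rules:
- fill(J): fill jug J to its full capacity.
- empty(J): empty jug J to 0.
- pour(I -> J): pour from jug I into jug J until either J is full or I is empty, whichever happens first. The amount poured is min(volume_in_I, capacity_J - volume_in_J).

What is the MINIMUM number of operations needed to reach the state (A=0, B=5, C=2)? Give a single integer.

BFS from (A=2, B=0, C=2). One shortest path:
  1. fill(C) -> (A=2 B=0 C=11)
  2. pour(A -> B) -> (A=0 B=2 C=11)
  3. pour(C -> A) -> (A=6 B=2 C=5)
  4. empty(A) -> (A=0 B=2 C=5)
  5. pour(B -> A) -> (A=2 B=0 C=5)
  6. pour(C -> B) -> (A=2 B=5 C=0)
  7. pour(A -> C) -> (A=0 B=5 C=2)
Reached target in 7 moves.

Answer: 7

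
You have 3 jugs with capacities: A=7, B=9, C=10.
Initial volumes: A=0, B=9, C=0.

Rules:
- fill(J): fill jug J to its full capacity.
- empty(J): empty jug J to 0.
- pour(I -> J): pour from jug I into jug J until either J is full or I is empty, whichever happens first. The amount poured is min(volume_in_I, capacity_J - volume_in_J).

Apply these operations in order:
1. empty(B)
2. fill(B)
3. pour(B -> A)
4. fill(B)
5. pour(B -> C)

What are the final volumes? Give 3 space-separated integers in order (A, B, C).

Step 1: empty(B) -> (A=0 B=0 C=0)
Step 2: fill(B) -> (A=0 B=9 C=0)
Step 3: pour(B -> A) -> (A=7 B=2 C=0)
Step 4: fill(B) -> (A=7 B=9 C=0)
Step 5: pour(B -> C) -> (A=7 B=0 C=9)

Answer: 7 0 9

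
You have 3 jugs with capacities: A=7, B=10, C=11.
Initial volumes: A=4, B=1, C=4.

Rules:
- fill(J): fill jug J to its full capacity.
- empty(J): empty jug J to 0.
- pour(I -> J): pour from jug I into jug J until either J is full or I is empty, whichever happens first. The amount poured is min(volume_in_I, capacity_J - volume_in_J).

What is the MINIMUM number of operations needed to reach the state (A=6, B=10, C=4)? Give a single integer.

BFS from (A=4, B=1, C=4). One shortest path:
  1. pour(A -> B) -> (A=0 B=5 C=4)
  2. pour(C -> B) -> (A=0 B=9 C=0)
  3. fill(C) -> (A=0 B=9 C=11)
  4. pour(C -> A) -> (A=7 B=9 C=4)
  5. pour(A -> B) -> (A=6 B=10 C=4)
Reached target in 5 moves.

Answer: 5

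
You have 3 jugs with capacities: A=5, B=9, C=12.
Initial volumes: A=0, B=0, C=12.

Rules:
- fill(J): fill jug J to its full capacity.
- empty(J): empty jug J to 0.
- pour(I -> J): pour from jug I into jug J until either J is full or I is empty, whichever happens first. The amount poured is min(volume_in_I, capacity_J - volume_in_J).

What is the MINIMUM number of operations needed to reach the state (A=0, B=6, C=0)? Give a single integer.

Answer: 6

Derivation:
BFS from (A=0, B=0, C=12). One shortest path:
  1. fill(B) -> (A=0 B=9 C=12)
  2. empty(C) -> (A=0 B=9 C=0)
  3. pour(B -> C) -> (A=0 B=0 C=9)
  4. fill(B) -> (A=0 B=9 C=9)
  5. pour(B -> C) -> (A=0 B=6 C=12)
  6. empty(C) -> (A=0 B=6 C=0)
Reached target in 6 moves.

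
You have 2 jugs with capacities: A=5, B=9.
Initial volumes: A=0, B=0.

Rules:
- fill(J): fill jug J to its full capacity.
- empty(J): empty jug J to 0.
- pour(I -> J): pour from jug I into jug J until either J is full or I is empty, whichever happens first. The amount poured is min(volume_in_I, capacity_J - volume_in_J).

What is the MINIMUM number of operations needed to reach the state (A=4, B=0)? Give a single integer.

BFS from (A=0, B=0). One shortest path:
  1. fill(B) -> (A=0 B=9)
  2. pour(B -> A) -> (A=5 B=4)
  3. empty(A) -> (A=0 B=4)
  4. pour(B -> A) -> (A=4 B=0)
Reached target in 4 moves.

Answer: 4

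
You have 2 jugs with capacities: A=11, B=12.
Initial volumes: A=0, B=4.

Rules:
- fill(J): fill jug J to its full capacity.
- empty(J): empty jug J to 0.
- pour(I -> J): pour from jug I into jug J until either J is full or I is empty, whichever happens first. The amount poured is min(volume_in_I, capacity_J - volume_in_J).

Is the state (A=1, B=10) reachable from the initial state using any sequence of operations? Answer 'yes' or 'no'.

BFS explored all 46 reachable states.
Reachable set includes: (0,0), (0,1), (0,2), (0,3), (0,4), (0,5), (0,6), (0,7), (0,8), (0,9), (0,10), (0,11) ...
Target (A=1, B=10) not in reachable set → no.

Answer: no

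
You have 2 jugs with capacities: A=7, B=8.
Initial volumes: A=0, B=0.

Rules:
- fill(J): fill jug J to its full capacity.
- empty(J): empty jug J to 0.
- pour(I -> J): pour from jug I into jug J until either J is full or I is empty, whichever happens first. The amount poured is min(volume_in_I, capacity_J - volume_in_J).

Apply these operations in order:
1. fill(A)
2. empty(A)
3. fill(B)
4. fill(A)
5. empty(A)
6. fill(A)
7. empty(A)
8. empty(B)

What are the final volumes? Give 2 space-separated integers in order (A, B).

Answer: 0 0

Derivation:
Step 1: fill(A) -> (A=7 B=0)
Step 2: empty(A) -> (A=0 B=0)
Step 3: fill(B) -> (A=0 B=8)
Step 4: fill(A) -> (A=7 B=8)
Step 5: empty(A) -> (A=0 B=8)
Step 6: fill(A) -> (A=7 B=8)
Step 7: empty(A) -> (A=0 B=8)
Step 8: empty(B) -> (A=0 B=0)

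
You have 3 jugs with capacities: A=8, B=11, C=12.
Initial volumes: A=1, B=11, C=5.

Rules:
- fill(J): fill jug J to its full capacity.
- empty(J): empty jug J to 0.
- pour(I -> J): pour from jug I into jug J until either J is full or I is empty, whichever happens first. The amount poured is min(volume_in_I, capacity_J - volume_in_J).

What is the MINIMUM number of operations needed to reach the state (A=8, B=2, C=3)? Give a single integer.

Answer: 7

Derivation:
BFS from (A=1, B=11, C=5). One shortest path:
  1. fill(A) -> (A=8 B=11 C=5)
  2. empty(B) -> (A=8 B=0 C=5)
  3. pour(C -> B) -> (A=8 B=5 C=0)
  4. pour(A -> B) -> (A=2 B=11 C=0)
  5. pour(B -> C) -> (A=2 B=0 C=11)
  6. pour(A -> B) -> (A=0 B=2 C=11)
  7. pour(C -> A) -> (A=8 B=2 C=3)
Reached target in 7 moves.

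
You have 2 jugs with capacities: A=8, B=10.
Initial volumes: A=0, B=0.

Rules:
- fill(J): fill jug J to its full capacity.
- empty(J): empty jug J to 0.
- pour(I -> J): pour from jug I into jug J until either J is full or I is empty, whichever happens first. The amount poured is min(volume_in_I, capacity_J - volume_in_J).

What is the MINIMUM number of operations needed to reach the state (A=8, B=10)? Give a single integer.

BFS from (A=0, B=0). One shortest path:
  1. fill(A) -> (A=8 B=0)
  2. fill(B) -> (A=8 B=10)
Reached target in 2 moves.

Answer: 2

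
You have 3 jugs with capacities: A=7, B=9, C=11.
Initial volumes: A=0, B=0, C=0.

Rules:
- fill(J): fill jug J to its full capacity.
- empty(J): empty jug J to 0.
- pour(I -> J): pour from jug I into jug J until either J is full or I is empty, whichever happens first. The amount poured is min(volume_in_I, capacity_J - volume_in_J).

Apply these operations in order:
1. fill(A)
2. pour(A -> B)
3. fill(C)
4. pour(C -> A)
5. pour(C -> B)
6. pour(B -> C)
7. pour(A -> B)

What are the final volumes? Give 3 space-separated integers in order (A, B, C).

Step 1: fill(A) -> (A=7 B=0 C=0)
Step 2: pour(A -> B) -> (A=0 B=7 C=0)
Step 3: fill(C) -> (A=0 B=7 C=11)
Step 4: pour(C -> A) -> (A=7 B=7 C=4)
Step 5: pour(C -> B) -> (A=7 B=9 C=2)
Step 6: pour(B -> C) -> (A=7 B=0 C=11)
Step 7: pour(A -> B) -> (A=0 B=7 C=11)

Answer: 0 7 11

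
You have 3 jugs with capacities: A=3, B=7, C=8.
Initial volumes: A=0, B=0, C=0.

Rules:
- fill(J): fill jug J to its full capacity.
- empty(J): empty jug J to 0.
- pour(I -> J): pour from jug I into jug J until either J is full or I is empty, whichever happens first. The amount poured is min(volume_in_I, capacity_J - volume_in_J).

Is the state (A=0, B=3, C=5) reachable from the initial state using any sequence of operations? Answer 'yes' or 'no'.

Answer: yes

Derivation:
BFS from (A=0, B=0, C=0):
  1. fill(C) -> (A=0 B=0 C=8)
  2. pour(C -> A) -> (A=3 B=0 C=5)
  3. pour(A -> B) -> (A=0 B=3 C=5)
Target reached → yes.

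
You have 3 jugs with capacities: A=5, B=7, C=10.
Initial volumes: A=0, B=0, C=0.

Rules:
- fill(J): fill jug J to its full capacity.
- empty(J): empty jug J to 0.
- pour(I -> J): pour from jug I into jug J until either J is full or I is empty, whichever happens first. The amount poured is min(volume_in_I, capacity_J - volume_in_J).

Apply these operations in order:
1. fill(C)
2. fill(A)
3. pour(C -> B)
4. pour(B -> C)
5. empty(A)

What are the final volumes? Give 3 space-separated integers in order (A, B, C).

Answer: 0 0 10

Derivation:
Step 1: fill(C) -> (A=0 B=0 C=10)
Step 2: fill(A) -> (A=5 B=0 C=10)
Step 3: pour(C -> B) -> (A=5 B=7 C=3)
Step 4: pour(B -> C) -> (A=5 B=0 C=10)
Step 5: empty(A) -> (A=0 B=0 C=10)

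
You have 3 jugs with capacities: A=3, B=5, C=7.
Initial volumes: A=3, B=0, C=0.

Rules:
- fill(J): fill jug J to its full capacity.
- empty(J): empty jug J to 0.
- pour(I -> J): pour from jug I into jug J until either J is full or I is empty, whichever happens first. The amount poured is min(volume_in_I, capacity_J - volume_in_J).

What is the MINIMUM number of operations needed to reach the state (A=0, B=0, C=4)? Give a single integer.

Answer: 4

Derivation:
BFS from (A=3, B=0, C=0). One shortest path:
  1. empty(A) -> (A=0 B=0 C=0)
  2. fill(C) -> (A=0 B=0 C=7)
  3. pour(C -> A) -> (A=3 B=0 C=4)
  4. empty(A) -> (A=0 B=0 C=4)
Reached target in 4 moves.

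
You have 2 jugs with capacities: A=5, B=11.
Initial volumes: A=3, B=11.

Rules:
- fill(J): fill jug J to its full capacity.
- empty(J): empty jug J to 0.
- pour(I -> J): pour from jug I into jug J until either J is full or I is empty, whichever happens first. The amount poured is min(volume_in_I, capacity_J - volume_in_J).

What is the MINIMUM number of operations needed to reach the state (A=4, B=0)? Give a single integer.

BFS from (A=3, B=11). One shortest path:
  1. pour(B -> A) -> (A=5 B=9)
  2. empty(A) -> (A=0 B=9)
  3. pour(B -> A) -> (A=5 B=4)
  4. empty(A) -> (A=0 B=4)
  5. pour(B -> A) -> (A=4 B=0)
Reached target in 5 moves.

Answer: 5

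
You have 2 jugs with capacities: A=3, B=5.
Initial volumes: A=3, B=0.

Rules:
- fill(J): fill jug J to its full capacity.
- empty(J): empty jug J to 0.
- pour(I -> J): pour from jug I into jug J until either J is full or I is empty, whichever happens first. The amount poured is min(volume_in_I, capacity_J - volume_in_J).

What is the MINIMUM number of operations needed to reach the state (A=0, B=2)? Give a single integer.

BFS from (A=3, B=0). One shortest path:
  1. empty(A) -> (A=0 B=0)
  2. fill(B) -> (A=0 B=5)
  3. pour(B -> A) -> (A=3 B=2)
  4. empty(A) -> (A=0 B=2)
Reached target in 4 moves.

Answer: 4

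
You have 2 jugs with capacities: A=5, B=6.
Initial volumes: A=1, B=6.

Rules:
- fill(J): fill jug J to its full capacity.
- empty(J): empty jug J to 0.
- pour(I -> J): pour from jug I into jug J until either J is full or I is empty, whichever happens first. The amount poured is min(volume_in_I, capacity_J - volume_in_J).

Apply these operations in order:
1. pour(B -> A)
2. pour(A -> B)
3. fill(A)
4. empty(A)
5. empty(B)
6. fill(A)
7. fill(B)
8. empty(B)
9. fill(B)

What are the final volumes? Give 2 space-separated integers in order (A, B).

Answer: 5 6

Derivation:
Step 1: pour(B -> A) -> (A=5 B=2)
Step 2: pour(A -> B) -> (A=1 B=6)
Step 3: fill(A) -> (A=5 B=6)
Step 4: empty(A) -> (A=0 B=6)
Step 5: empty(B) -> (A=0 B=0)
Step 6: fill(A) -> (A=5 B=0)
Step 7: fill(B) -> (A=5 B=6)
Step 8: empty(B) -> (A=5 B=0)
Step 9: fill(B) -> (A=5 B=6)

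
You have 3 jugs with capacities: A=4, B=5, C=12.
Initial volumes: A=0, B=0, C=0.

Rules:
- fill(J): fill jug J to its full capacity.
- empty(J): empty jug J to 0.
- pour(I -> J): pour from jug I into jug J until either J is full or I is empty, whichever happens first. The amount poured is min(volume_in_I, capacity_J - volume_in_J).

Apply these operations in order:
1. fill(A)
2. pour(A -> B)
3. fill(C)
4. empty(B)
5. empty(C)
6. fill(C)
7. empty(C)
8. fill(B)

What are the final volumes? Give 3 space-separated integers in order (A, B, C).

Step 1: fill(A) -> (A=4 B=0 C=0)
Step 2: pour(A -> B) -> (A=0 B=4 C=0)
Step 3: fill(C) -> (A=0 B=4 C=12)
Step 4: empty(B) -> (A=0 B=0 C=12)
Step 5: empty(C) -> (A=0 B=0 C=0)
Step 6: fill(C) -> (A=0 B=0 C=12)
Step 7: empty(C) -> (A=0 B=0 C=0)
Step 8: fill(B) -> (A=0 B=5 C=0)

Answer: 0 5 0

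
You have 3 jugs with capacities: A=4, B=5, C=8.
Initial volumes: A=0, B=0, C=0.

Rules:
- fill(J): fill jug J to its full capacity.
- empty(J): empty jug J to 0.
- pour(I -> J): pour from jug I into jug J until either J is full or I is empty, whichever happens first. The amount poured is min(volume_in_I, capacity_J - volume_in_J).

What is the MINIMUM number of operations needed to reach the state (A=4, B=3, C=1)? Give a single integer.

BFS from (A=0, B=0, C=0). One shortest path:
  1. fill(C) -> (A=0 B=0 C=8)
  2. pour(C -> B) -> (A=0 B=5 C=3)
  3. pour(C -> A) -> (A=3 B=5 C=0)
  4. pour(B -> C) -> (A=3 B=0 C=5)
  5. pour(A -> B) -> (A=0 B=3 C=5)
  6. pour(C -> A) -> (A=4 B=3 C=1)
Reached target in 6 moves.

Answer: 6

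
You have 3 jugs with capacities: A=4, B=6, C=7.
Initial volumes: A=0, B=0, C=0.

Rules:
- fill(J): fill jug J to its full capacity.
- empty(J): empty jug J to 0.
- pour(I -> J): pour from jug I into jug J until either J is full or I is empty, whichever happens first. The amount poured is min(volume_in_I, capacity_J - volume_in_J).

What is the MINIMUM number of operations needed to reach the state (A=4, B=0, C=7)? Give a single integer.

BFS from (A=0, B=0, C=0). One shortest path:
  1. fill(A) -> (A=4 B=0 C=0)
  2. fill(C) -> (A=4 B=0 C=7)
Reached target in 2 moves.

Answer: 2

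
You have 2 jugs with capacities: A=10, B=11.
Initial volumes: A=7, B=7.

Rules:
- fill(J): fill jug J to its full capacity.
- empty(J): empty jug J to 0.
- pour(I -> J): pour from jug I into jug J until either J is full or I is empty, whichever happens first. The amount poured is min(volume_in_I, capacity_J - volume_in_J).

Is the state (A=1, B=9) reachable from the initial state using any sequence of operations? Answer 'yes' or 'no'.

Answer: no

Derivation:
BFS explored all 43 reachable states.
Reachable set includes: (0,0), (0,1), (0,2), (0,3), (0,4), (0,5), (0,6), (0,7), (0,8), (0,9), (0,10), (0,11) ...
Target (A=1, B=9) not in reachable set → no.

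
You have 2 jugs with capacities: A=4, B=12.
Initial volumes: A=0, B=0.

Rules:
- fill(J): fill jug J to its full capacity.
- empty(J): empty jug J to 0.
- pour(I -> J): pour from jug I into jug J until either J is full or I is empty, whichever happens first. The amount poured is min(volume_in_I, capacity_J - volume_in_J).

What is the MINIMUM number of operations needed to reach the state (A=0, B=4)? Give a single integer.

Answer: 2

Derivation:
BFS from (A=0, B=0). One shortest path:
  1. fill(A) -> (A=4 B=0)
  2. pour(A -> B) -> (A=0 B=4)
Reached target in 2 moves.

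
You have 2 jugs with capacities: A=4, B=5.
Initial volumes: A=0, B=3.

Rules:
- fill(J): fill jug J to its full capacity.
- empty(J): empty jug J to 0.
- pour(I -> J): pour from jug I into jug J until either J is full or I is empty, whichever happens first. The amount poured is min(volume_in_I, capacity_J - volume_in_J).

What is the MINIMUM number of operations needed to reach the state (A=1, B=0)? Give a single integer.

Answer: 4

Derivation:
BFS from (A=0, B=3). One shortest path:
  1. fill(B) -> (A=0 B=5)
  2. pour(B -> A) -> (A=4 B=1)
  3. empty(A) -> (A=0 B=1)
  4. pour(B -> A) -> (A=1 B=0)
Reached target in 4 moves.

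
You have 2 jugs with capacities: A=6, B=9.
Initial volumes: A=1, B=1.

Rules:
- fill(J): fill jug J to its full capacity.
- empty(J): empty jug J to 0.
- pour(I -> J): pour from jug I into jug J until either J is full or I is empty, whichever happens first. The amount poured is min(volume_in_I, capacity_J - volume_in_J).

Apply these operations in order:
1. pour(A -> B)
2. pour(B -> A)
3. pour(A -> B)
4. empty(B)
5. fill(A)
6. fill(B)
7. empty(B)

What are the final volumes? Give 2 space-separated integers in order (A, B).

Step 1: pour(A -> B) -> (A=0 B=2)
Step 2: pour(B -> A) -> (A=2 B=0)
Step 3: pour(A -> B) -> (A=0 B=2)
Step 4: empty(B) -> (A=0 B=0)
Step 5: fill(A) -> (A=6 B=0)
Step 6: fill(B) -> (A=6 B=9)
Step 7: empty(B) -> (A=6 B=0)

Answer: 6 0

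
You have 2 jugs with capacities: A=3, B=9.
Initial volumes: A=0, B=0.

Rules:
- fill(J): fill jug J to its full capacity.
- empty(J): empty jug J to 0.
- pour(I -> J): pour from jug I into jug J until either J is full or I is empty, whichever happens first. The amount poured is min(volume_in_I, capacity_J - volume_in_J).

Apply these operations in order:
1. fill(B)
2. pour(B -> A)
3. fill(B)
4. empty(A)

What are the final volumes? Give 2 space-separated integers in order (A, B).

Answer: 0 9

Derivation:
Step 1: fill(B) -> (A=0 B=9)
Step 2: pour(B -> A) -> (A=3 B=6)
Step 3: fill(B) -> (A=3 B=9)
Step 4: empty(A) -> (A=0 B=9)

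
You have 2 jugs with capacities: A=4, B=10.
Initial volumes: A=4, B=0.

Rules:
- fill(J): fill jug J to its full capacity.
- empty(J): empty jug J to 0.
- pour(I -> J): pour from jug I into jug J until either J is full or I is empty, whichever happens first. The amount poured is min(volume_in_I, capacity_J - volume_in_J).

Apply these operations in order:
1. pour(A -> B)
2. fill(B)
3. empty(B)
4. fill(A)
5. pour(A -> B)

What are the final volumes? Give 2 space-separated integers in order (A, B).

Answer: 0 4

Derivation:
Step 1: pour(A -> B) -> (A=0 B=4)
Step 2: fill(B) -> (A=0 B=10)
Step 3: empty(B) -> (A=0 B=0)
Step 4: fill(A) -> (A=4 B=0)
Step 5: pour(A -> B) -> (A=0 B=4)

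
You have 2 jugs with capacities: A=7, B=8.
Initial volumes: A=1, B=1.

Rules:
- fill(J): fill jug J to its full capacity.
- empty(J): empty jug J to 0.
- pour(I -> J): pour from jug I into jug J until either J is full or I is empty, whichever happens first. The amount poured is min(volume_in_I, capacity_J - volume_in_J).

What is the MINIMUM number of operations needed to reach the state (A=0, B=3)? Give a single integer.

Answer: 4

Derivation:
BFS from (A=1, B=1). One shortest path:
  1. pour(B -> A) -> (A=2 B=0)
  2. fill(B) -> (A=2 B=8)
  3. pour(B -> A) -> (A=7 B=3)
  4. empty(A) -> (A=0 B=3)
Reached target in 4 moves.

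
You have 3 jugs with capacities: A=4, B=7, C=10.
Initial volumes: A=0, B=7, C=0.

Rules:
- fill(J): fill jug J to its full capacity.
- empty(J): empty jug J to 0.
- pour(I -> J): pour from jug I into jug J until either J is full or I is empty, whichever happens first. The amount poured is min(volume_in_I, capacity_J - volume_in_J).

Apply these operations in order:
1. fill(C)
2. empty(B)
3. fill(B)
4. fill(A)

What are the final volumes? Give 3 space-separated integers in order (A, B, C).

Answer: 4 7 10

Derivation:
Step 1: fill(C) -> (A=0 B=7 C=10)
Step 2: empty(B) -> (A=0 B=0 C=10)
Step 3: fill(B) -> (A=0 B=7 C=10)
Step 4: fill(A) -> (A=4 B=7 C=10)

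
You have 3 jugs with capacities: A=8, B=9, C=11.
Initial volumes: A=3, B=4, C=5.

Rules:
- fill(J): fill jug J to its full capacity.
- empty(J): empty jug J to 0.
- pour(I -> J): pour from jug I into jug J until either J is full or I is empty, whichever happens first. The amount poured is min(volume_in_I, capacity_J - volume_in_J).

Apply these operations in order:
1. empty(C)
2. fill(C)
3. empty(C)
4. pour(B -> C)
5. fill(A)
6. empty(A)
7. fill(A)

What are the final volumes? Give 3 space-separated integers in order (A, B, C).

Step 1: empty(C) -> (A=3 B=4 C=0)
Step 2: fill(C) -> (A=3 B=4 C=11)
Step 3: empty(C) -> (A=3 B=4 C=0)
Step 4: pour(B -> C) -> (A=3 B=0 C=4)
Step 5: fill(A) -> (A=8 B=0 C=4)
Step 6: empty(A) -> (A=0 B=0 C=4)
Step 7: fill(A) -> (A=8 B=0 C=4)

Answer: 8 0 4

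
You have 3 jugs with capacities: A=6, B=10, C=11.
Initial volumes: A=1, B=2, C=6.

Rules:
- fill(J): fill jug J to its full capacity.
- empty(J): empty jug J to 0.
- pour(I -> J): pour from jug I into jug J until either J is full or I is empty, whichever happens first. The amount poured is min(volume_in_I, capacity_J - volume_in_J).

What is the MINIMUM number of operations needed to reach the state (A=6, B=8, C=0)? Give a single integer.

Answer: 2

Derivation:
BFS from (A=1, B=2, C=6). One shortest path:
  1. fill(A) -> (A=6 B=2 C=6)
  2. pour(C -> B) -> (A=6 B=8 C=0)
Reached target in 2 moves.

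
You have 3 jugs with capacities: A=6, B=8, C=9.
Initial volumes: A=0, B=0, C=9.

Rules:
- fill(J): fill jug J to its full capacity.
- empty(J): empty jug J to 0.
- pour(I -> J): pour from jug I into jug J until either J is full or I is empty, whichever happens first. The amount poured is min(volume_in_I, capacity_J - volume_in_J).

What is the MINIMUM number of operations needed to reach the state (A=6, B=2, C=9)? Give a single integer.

Answer: 2

Derivation:
BFS from (A=0, B=0, C=9). One shortest path:
  1. fill(B) -> (A=0 B=8 C=9)
  2. pour(B -> A) -> (A=6 B=2 C=9)
Reached target in 2 moves.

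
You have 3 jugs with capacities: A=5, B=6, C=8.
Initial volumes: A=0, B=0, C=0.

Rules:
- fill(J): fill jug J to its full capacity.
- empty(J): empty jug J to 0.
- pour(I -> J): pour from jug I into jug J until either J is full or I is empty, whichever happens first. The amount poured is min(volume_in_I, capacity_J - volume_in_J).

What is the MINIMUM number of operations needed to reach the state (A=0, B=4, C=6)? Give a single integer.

Answer: 6

Derivation:
BFS from (A=0, B=0, C=0). One shortest path:
  1. fill(A) -> (A=5 B=0 C=0)
  2. pour(A -> B) -> (A=0 B=5 C=0)
  3. fill(A) -> (A=5 B=5 C=0)
  4. pour(A -> B) -> (A=4 B=6 C=0)
  5. pour(B -> C) -> (A=4 B=0 C=6)
  6. pour(A -> B) -> (A=0 B=4 C=6)
Reached target in 6 moves.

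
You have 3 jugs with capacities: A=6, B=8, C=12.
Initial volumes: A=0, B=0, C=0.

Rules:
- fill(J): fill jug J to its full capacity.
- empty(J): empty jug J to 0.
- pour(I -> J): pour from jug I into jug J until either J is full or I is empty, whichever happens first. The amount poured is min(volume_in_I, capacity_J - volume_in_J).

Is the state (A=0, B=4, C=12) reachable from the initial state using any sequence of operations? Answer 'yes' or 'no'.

Answer: yes

Derivation:
BFS from (A=0, B=0, C=0):
  1. fill(B) -> (A=0 B=8 C=0)
  2. pour(B -> C) -> (A=0 B=0 C=8)
  3. fill(B) -> (A=0 B=8 C=8)
  4. pour(B -> C) -> (A=0 B=4 C=12)
Target reached → yes.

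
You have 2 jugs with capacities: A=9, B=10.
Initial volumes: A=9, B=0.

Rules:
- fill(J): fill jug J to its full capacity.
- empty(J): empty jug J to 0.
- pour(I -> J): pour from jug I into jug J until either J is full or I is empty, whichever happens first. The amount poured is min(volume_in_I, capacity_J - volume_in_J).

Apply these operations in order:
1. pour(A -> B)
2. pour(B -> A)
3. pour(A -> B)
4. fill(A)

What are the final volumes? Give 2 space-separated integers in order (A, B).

Answer: 9 9

Derivation:
Step 1: pour(A -> B) -> (A=0 B=9)
Step 2: pour(B -> A) -> (A=9 B=0)
Step 3: pour(A -> B) -> (A=0 B=9)
Step 4: fill(A) -> (A=9 B=9)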